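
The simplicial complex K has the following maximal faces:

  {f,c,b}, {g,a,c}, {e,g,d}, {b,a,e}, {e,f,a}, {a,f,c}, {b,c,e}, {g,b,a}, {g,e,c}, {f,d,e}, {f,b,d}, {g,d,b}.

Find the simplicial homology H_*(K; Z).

H_0 = Z,  H_1 = Z/2Z,  H_2 = 0.

Fix the vertex order a < b < c < d < e < f < g and write every simplex with vertices in increasing order. Then dim K = 2 and the simplices of K are:

  0-simplices (7): a, b, c, d, e, f, g
  1-simplices (18): ab, ac, ae, af, ag, bc, bd, be, bf, bg, ce, cf, cg, de, df, dg, ef, eg
  2-simplices (12): abe, abg, acf, acg, aef, bce, bcf, bdf, bdg, ceg, def, deg

giving chain groups C_0 ≅ Z^7, C_1 ≅ Z^18, C_2 ≅ Z^12.

Boundary ∂_1: C_1 → C_0 maps an edge to its endpoints' difference, ∂[p,q] = q − p. For instance
  ∂ce = e − c.
This gives a 7×18 integer matrix of rank 6; reducing to Smith normal form yields diagonal entries (1,1,1,1,1,1).

∂_2: C_2 → C_1 acts by ∂[p,q,r] = [q,r] − [p,r] + [p,q]. For instance
  ∂deg = eg − dg + de,
  ∂abe = be − ae + ab.
The 18×12 boundary matrix has rank 12 and Smith normal form diag(1,1,1,1,1,1,1,1,1,1,1,2).

Computing H_k = (kernel of ∂_k) / (image of ∂_{k+1}):

  H_0: rank C_0 − rank ∂_1 = 7 − 6 = 1, and the invariant factors of ∂_1 are all 1, so H_0 ≅ Z.
  H_1: rank ker ∂_1 − rank ∂_2 = (18 − 6) − 12 = 0, and ∂_2 has invariant factor 2 > 1, so H_1 ≅ Z/2Z.
  H_2: rank ker ∂_2 − rank ∂_3 = (12 − 12) − 0 = 0, and there is no ∂_3, so H_2 ≅ 0.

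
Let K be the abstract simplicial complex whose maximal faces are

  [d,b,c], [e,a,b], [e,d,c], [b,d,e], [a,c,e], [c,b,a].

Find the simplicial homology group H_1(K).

Order the vertices as a < b < c < d < e. Listing each simplex with vertices in this order, K has dimension 2 with simplices:

  0-simplices (5): a, b, c, d, e
  1-simplices (9): ab, ac, ae, bc, bd, be, cd, ce, de
  2-simplices (6): abc, abe, ace, bcd, bde, cde

so the chain groups are C_0 ≅ Z^5, C_1 ≅ Z^9, C_2 ≅ Z^6.

Boundary ∂_1: C_1 → C_0 is given by ∂[p,q] = [q] − [p]. For instance
  ∂bd = d − b.
As a 5×9 matrix over Z this has rank 4, with invariant factors (1,1,1,1).

Boundary ∂_2: C_2 → C_1 acts by ∂[p,q,r] = [q,r] − [p,r] + [p,q]. For instance
  ∂abe = be − ae + ab,
  ∂abc = bc − ac + ab.
This gives a 9×6 integer matrix of rank 5; reducing to Smith normal form yields diagonal entries (1,1,1,1,1).

Now H_k = ker ∂_k / im ∂_{k+1}, so:

  H_1: rank ker ∂_1 − rank ∂_2 = (9 − 4) − 5 = 0, and the invariant factors of ∂_2 are all 1, so H_1 = 0.

(K is a triangulation of the 2-sphere S^2.)

H_1 ≅ 0.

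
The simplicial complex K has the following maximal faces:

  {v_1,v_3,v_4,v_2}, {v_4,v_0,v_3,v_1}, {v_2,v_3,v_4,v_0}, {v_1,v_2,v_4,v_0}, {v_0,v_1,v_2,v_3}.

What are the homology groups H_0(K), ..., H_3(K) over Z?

H_0 ≅ Z,  H_1 = 0,  H_2 = 0,  H_3 ≅ Z.

Order the vertices as v_0 < v_1 < v_2 < v_3 < v_4. Listing each simplex with vertices in this order, K has dimension 3 with simplices:

  0-simplices (5): [v_0], [v_1], [v_2], [v_3], [v_4]
  1-simplices (10): [v_0,v_1], [v_0,v_2], [v_0,v_3], [v_0,v_4], [v_1,v_2], [v_1,v_3], [v_1,v_4], [v_2,v_3], [v_2,v_4], [v_3,v_4]
  2-simplices (10): [v_0,v_1,v_2], [v_0,v_1,v_3], [v_0,v_1,v_4], [v_0,v_2,v_3], [v_0,v_2,v_4], [v_0,v_3,v_4], [v_1,v_2,v_3], [v_1,v_2,v_4], [v_1,v_3,v_4], [v_2,v_3,v_4]
  3-simplices (5): [v_0,v_1,v_2,v_3], [v_0,v_1,v_2,v_4], [v_0,v_1,v_3,v_4], [v_0,v_2,v_3,v_4], [v_1,v_2,v_3,v_4]

giving chain groups C_0 ≅ Z^5, C_1 ≅ Z^10, C_2 ≅ Z^10, C_3 ≅ Z^5.

The boundary map ∂_1: C_1 → C_0 maps an edge to its endpoints' difference, ∂[p,q] = q − p.
As a 5×10 matrix over Z this has rank 4, with invariant factors (1,1,1,1).

The boundary map ∂_2: C_2 → C_1 sends each 2-simplex [p,q,r] to [q,r] − [p,r] + [p,q]. For instance
  ∂[v_0,v_2,v_3] = [v_2,v_3] − [v_0,v_3] + [v_0,v_2],
  ∂[v_1,v_2,v_4] = [v_2,v_4] − [v_1,v_4] + [v_1,v_2].
This gives a 10×10 integer matrix of rank 6; reducing to Smith normal form yields diagonal entries (1,1,1,1,1,1).

Boundary ∂_3: C_3 → C_2 sends each 3-simplex σ to the alternating sum Σ_i (−1)^i (σ with its i-th vertex removed). For instance
  ∂[v_0,v_1,v_2,v_3] = [v_1,v_2,v_3] − [v_0,v_2,v_3] + [v_0,v_1,v_3] − [v_0,v_1,v_2],
  ∂[v_1,v_2,v_3,v_4] = [v_2,v_3,v_4] − [v_1,v_3,v_4] + [v_1,v_2,v_4] − [v_1,v_2,v_3].
The 10×5 boundary matrix has rank 4 and Smith normal form diag(1,1,1,1).

Reading off H_k = ker ∂_k / im ∂_{k+1}:

  H_0: rank C_0 − rank ∂_1 = 5 − 4 = 1, and the invariant factors of ∂_1 are all 1, so H_0 ≅ Z.
  H_1: rank ker ∂_1 − rank ∂_2 = (10 − 4) − 6 = 0, and the invariant factors of ∂_2 are all 1, so H_1 ≅ 0.
  H_2: rank ker ∂_2 − rank ∂_3 = (10 − 6) − 4 = 0, and the invariant factors of ∂_3 are all 1, so H_2 ≅ 0.
  H_3: rank ker ∂_3 − rank ∂_4 = (5 − 4) − 0 = 1, and there is no ∂_4, so H_3 ≅ Z.

As a check, the Euler characteristic is 5 − 10 + 10 − 5 = 0, which agrees with 1 − 0 + 0 − 1 = 0.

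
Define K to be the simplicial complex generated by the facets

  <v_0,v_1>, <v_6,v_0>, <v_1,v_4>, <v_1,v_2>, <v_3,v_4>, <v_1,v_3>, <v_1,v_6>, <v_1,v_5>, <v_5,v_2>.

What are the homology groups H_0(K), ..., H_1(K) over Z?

Take the total order v_0 < v_1 < v_2 < v_3 < v_4 < v_5 < v_6 on the vertex set. Then K (dimension 1) consists of the simplices:

  0-simplices (7): [v_0], [v_1], [v_2], [v_3], [v_4], [v_5], [v_6]
  1-simplices (9): [v_0,v_1], [v_0,v_6], [v_1,v_2], [v_1,v_3], [v_1,v_4], [v_1,v_5], [v_1,v_6], [v_2,v_5], [v_3,v_4]

Hence C_0 ≅ Z^7, C_1 ≅ Z^9.

Boundary ∂_1: C_1 → C_0 sends each edge [p,q] (with p < q) to q − p. For instance
  ∂[v_2,v_5] = [v_5] − [v_2].
As a 7×9 matrix over Z this has rank 6, with invariant factors (1,1,1,1,1,1).

Reading off H_k = ker ∂_k / im ∂_{k+1}:

  H_0: rank C_0 − rank ∂_1 = 7 − 6 = 1, and the invariant factors of ∂_1 are all 1, so H_0 = Z.
  H_1: rank ker ∂_1 − rank ∂_2 = (9 − 6) − 0 = 3, and there is no ∂_2, so H_1 = Z^3.

(K is a triangulation of a wedge of 3 circles.)

H_0 = Z,  H_1 = Z^3.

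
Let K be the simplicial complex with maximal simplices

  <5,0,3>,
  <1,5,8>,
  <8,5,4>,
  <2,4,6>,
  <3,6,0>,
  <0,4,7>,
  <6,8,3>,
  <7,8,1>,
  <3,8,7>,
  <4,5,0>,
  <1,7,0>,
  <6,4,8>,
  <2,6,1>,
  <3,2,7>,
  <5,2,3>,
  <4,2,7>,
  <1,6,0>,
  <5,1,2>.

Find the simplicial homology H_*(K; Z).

Order the vertices as 0 < 1 < 2 < 3 < 4 < 5 < 6 < 7 < 8. Listing each simplex with vertices in this order, K has dimension 2 with simplices:

  0-simplices (9): [0], [1], [2], [3], [4], [5], [6], [7], [8]
  1-simplices (27): (27 of them)
  2-simplices (18): [0,1,6], [0,1,7], [0,3,5], [0,3,6], [0,4,5], [0,4,7], [1,2,5], [1,2,6], [1,5,8], [1,7,8], [2,3,5], [2,3,7], [2,4,6], [2,4,7], [3,6,8], [3,7,8], [4,5,8], [4,6,8]

Hence C_0 ≅ Z^9, C_1 ≅ Z^27, C_2 ≅ Z^18.

∂_1: C_1 → C_0 maps an edge to its endpoints' difference, ∂[p,q] = q − p.
The resulting 9×27 matrix has rank 8, and its Smith normal form has invariant factors (1,1,1,1,1,1,1,1).

∂_2: C_2 → C_1 maps a triangle to the signed sum of its edges. For instance
  ∂[1,2,5] = [2,5] − [1,5] + [1,2],
  ∂[4,5,8] = [5,8] − [4,8] + [4,5].
The 27×18 boundary matrix has rank 17 and Smith normal form diag(1,1,1,1,1,1,1,1,1,1,1,1,1,1,1,1,1).

Computing H_k = (kernel of ∂_k) / (image of ∂_{k+1}):

  H_0: rank C_0 − rank ∂_1 = 9 − 8 = 1, and the invariant factors of ∂_1 are all 1, so H_0 = Z.
  H_1: rank ker ∂_1 − rank ∂_2 = (27 − 8) − 17 = 2, and the invariant factors of ∂_2 are all 1, so H_1 = Z^2.
  H_2: rank ker ∂_2 − rank ∂_3 = (18 − 17) − 0 = 1, and there is no ∂_3, so H_2 = Z.

(K is a triangulation of the torus T^2.)

H_0 ≅ Z,  H_1 ≅ Z^2,  H_2 ≅ Z.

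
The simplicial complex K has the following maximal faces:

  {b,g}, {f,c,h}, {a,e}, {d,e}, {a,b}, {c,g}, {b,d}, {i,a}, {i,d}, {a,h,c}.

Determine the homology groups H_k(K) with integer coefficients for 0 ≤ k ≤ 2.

Fix the vertex order a < b < c < d < e < f < g < h < i and write every simplex with vertices in increasing order. Then dim K = 2 and the simplices of K are:

  0-simplices (9): a, b, c, d, e, f, g, h, i
  1-simplices (13): ab, ac, ae, ah, ai, bd, bg, cf, cg, ch, de, di, fh
  2-simplices (2): ach, cfh

giving chain groups C_0 ≅ Z^9, C_1 ≅ Z^13, C_2 ≅ Z^2.

Boundary ∂_1: C_1 → C_0 sends each edge [p,q] (with p < q) to q − p.
The 9×13 boundary matrix has rank 8 and Smith normal form diag(1,1,1,1,1,1,1,1).

The boundary map ∂_2: C_2 → C_1 sends each 2-simplex [p,q,r] to [q,r] − [p,r] + [p,q]. For instance
  ∂cfh = fh − ch + cf,
  ∂ach = ch − ah + ac.
This gives a 13×2 integer matrix of rank 2; reducing to Smith normal form yields diagonal entries (1,1).

From H_k ≅ ker(∂_k) / im(∂_{k+1}) we obtain:

  H_0: rank C_0 − rank ∂_1 = 9 − 8 = 1, and the invariant factors of ∂_1 are all 1, so H_0 ≅ Z.
  H_1: rank ker ∂_1 − rank ∂_2 = (13 − 8) − 2 = 3, and the invariant factors of ∂_2 are all 1, so H_1 ≅ Z^3.
  H_2: rank ker ∂_2 − rank ∂_3 = (2 − 2) − 0 = 0, and there is no ∂_3, so H_2 ≅ 0.

H_0 = Z,  H_1 = Z^3,  H_2 = 0.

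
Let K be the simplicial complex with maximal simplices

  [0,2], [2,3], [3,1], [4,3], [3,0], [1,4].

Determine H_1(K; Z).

We work with the vertex ordering 0 < 1 < 2 < 3 < 4. The simplices of K, each written with vertices in increasing order, are:

  0-simplices (5): [0], [1], [2], [3], [4]
  1-simplices (6): [0,2], [0,3], [1,3], [1,4], [2,3], [3,4]

so the chain groups are C_0 ≅ Z^5, C_1 ≅ Z^6.

∂_1: C_1 → C_0 is given by ∂[p,q] = [q] − [p]. For instance
  ∂[1,4] = [4] − [1].
As a 5×6 matrix over Z this has rank 4, with invariant factors (1,1,1,1).

From H_k ≅ ker(∂_k) / im(∂_{k+1}) we obtain:

  H_1: rank ker ∂_1 − rank ∂_2 = (6 − 4) − 0 = 2, and there is no ∂_2, so H_1 ≅ Z^2.

(K is a triangulation of a wedge of 2 circles.)

H_1 = Z^2.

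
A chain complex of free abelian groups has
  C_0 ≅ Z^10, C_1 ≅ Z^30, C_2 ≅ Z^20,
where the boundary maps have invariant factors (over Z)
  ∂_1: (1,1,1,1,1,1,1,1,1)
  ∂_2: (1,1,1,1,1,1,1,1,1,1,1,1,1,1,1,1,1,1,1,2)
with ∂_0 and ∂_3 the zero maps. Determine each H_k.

H_0: b_0 = 10 − 0 − 9 = 1; torsion from ∂_1 factors > 1: none. So H_0 = Z.
H_1: b_1 = 30 − 9 − 20 = 1; torsion from ∂_2 factors > 1: [2]. So H_1 = Z ⊕ Z/2Z.
H_2: b_2 = 20 − 20 − 0 = 0; torsion from ∂_3 factors > 1: none. So H_2 = 0.

H_0 = Z,  H_1 = Z ⊕ Z/2Z,  H_2 = 0.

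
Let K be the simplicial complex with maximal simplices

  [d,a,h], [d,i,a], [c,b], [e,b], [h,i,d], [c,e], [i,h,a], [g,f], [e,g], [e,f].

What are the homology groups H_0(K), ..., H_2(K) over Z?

Order the vertices as a < b < c < d < e < f < g < h < i. Listing each simplex with vertices in this order, K has dimension 2 with simplices:

  0-simplices (9): a, b, c, d, e, f, g, h, i
  1-simplices (12): ad, ah, ai, bc, be, ce, dh, di, ef, eg, fg, hi
  2-simplices (4): adh, adi, ahi, dhi

giving chain groups C_0 ≅ Z^9, C_1 ≅ Z^12, C_2 ≅ Z^4.

∂_1: C_1 → C_0 sends each edge [p,q] (with p < q) to q − p.
This gives a 9×12 integer matrix of rank 7; reducing to Smith normal form yields diagonal entries (1,1,1,1,1,1,1).

Boundary ∂_2: C_2 → C_1 sends each 2-simplex [p,q,r] to [q,r] − [p,r] + [p,q]. For instance
  ∂ahi = hi − ai + ah,
  ∂adh = dh − ah + ad.
As a 12×4 matrix over Z this has rank 3, with invariant factors (1,1,1).

Reading off H_k = ker ∂_k / im ∂_{k+1}:

  H_0: rank C_0 − rank ∂_1 = 9 − 7 = 2, and the invariant factors of ∂_1 are all 1, so H_0 ≅ Z^2.
  H_1: rank ker ∂_1 − rank ∂_2 = (12 − 7) − 3 = 2, and the invariant factors of ∂_2 are all 1, so H_1 ≅ Z^2.
  H_2: rank ker ∂_2 − rank ∂_3 = (4 − 3) − 0 = 1, and there is no ∂_3, so H_2 ≅ Z.

As a check, the Euler characteristic is 9 − 12 + 4 = 1, which agrees with 2 − 2 + 1 = 1.
(K is a triangulation of the disjoint union of the 2-sphere S^2 and a wedge of 2 circles.)

H_0 ≅ Z^2,  H_1 ≅ Z^2,  H_2 ≅ Z.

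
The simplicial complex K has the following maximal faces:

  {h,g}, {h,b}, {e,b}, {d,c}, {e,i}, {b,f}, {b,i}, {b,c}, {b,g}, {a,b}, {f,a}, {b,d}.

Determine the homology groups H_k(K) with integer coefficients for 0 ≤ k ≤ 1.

H_0 ≅ Z,  H_1 ≅ Z^4.

Fix the vertex order a < b < c < d < e < f < g < h < i and write every simplex with vertices in increasing order. Then dim K = 1 and the simplices of K are:

  0-simplices (9): a, b, c, d, e, f, g, h, i
  1-simplices (12): ab, af, bc, bd, be, bf, bg, bh, bi, cd, ei, gh

giving chain groups C_0 ≅ Z^9, C_1 ≅ Z^12.

The boundary map ∂_1: C_1 → C_0 maps an edge to its endpoints' difference, ∂[p,q] = q − p.
The resulting 9×12 matrix has rank 8, and its Smith normal form has invariant factors (1,1,1,1,1,1,1,1).

From H_k ≅ ker(∂_k) / im(∂_{k+1}) we obtain:

  H_0: rank C_0 − rank ∂_1 = 9 − 8 = 1, and the invariant factors of ∂_1 are all 1, so H_0 = Z.
  H_1: rank ker ∂_1 − rank ∂_2 = (12 − 8) − 0 = 4, and there is no ∂_2, so H_1 = Z^4.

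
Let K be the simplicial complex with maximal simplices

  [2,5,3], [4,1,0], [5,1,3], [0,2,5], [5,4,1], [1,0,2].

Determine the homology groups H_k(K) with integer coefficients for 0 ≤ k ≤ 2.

Order the vertices as 0 < 1 < 2 < 3 < 4 < 5. Listing each simplex with vertices in this order, K has dimension 2 with simplices:

  0-simplices (6): [0], [1], [2], [3], [4], [5]
  1-simplices (12): [0,1], [0,2], [0,4], [0,5], [1,2], [1,3], [1,4], [1,5], [2,3], [2,5], [3,5], [4,5]
  2-simplices (6): [0,1,2], [0,1,4], [0,2,5], [1,3,5], [1,4,5], [2,3,5]

Hence C_0 ≅ Z^6, C_1 ≅ Z^12, C_2 ≅ Z^6.

Boundary ∂_1: C_1 → C_0 sends each edge [p,q] (with p < q) to q − p.
As a 6×12 matrix over Z this has rank 5, with invariant factors (1,1,1,1,1).

∂_2: C_2 → C_1 acts by ∂[p,q,r] = [q,r] − [p,r] + [p,q]. For instance
  ∂[0,1,4] = [1,4] − [0,4] + [0,1],
  ∂[0,2,5] = [2,5] − [0,5] + [0,2].
The resulting 12×6 matrix has rank 6, and its Smith normal form has invariant factors (1,1,1,1,1,1).

From H_k ≅ ker(∂_k) / im(∂_{k+1}) we obtain:

  H_0: rank C_0 − rank ∂_1 = 6 − 5 = 1, and the invariant factors of ∂_1 are all 1, so H_0 = Z.
  H_1: rank ker ∂_1 − rank ∂_2 = (12 − 5) − 6 = 1, and the invariant factors of ∂_2 are all 1, so H_1 = Z.
  H_2: rank ker ∂_2 − rank ∂_3 = (6 − 6) − 0 = 0, and there is no ∂_3, so H_2 = 0.

H_0 ≅ Z,  H_1 ≅ Z,  H_2 = 0.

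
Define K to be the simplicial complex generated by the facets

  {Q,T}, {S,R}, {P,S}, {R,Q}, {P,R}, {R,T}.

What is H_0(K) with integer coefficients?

H_0 = Z.

Take the total order P < Q < R < S < T on the vertex set. Then K (dimension 1) consists of the simplices:

  0-simplices (5): P, Q, R, S, T
  1-simplices (6): PR, PS, QR, QT, RS, RT

so the chain groups are C_0 ≅ Z^5, C_1 ≅ Z^6.

Boundary ∂_1: C_1 → C_0 maps an edge to its endpoints' difference, ∂[p,q] = q − p. For instance
  ∂RT = T − R.
As a 5×6 matrix over Z this has rank 4, with invariant factors (1,1,1,1).

From H_k ≅ ker(∂_k) / im(∂_{k+1}) we obtain:

  H_0: rank C_0 − rank ∂_1 = 5 − 4 = 1, and the invariant factors of ∂_1 are all 1, so H_0 = Z.

(K is a triangulation of a wedge of 2 circles.)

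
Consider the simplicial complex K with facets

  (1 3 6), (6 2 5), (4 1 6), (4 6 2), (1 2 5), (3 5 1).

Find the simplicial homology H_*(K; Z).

We work with the vertex ordering 1 < 2 < 3 < 4 < 5 < 6. The simplices of K, each written with vertices in increasing order, are:

  0-simplices (6): [1], [2], [3], [4], [5], [6]
  1-simplices (12): [1,2], [1,3], [1,4], [1,5], [1,6], [2,4], [2,5], [2,6], [3,5], [3,6], [4,6], [5,6]
  2-simplices (6): [1,2,5], [1,3,5], [1,3,6], [1,4,6], [2,4,6], [2,5,6]

so the chain groups are C_0 ≅ Z^6, C_1 ≅ Z^12, C_2 ≅ Z^6.

∂_1: C_1 → C_0 maps an edge to its endpoints' difference, ∂[p,q] = q − p. For instance
  ∂[2,4] = [4] − [2].
The resulting 6×12 matrix has rank 5, and its Smith normal form has invariant factors (1,1,1,1,1).

∂_2: C_2 → C_1 sends each 2-simplex [p,q,r] to [q,r] − [p,r] + [p,q]. For instance
  ∂[1,4,6] = [4,6] − [1,6] + [1,4],
  ∂[1,3,6] = [3,6] − [1,6] + [1,3].
The 12×6 boundary matrix has rank 6 and Smith normal form diag(1,1,1,1,1,1).

Computing H_k = (kernel of ∂_k) / (image of ∂_{k+1}):

  H_0: rank C_0 − rank ∂_1 = 6 − 5 = 1, and the invariant factors of ∂_1 are all 1, so H_0 = Z.
  H_1: rank ker ∂_1 − rank ∂_2 = (12 − 5) − 6 = 1, and the invariant factors of ∂_2 are all 1, so H_1 = Z.
  H_2: rank ker ∂_2 − rank ∂_3 = (6 − 6) − 0 = 0, and there is no ∂_3, so H_2 = 0.

H_0 ≅ Z,  H_1 ≅ Z,  H_2 = 0.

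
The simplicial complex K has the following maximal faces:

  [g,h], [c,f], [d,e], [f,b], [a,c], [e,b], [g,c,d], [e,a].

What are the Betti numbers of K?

K has 8 vertices, 10 edges, 1 triangle.
rank ∂_0 = 0, rank ∂_1 = 7 ⇒ b_0 = 8 − 0 − 7 = 1; all invariant factors of ∂_1 are 1 so no torsion. So H_0 ≅ Z.
rank ∂_1 = 7, rank ∂_2 = 1 ⇒ b_1 = 10 − 7 − 1 = 2; all invariant factors of ∂_2 are 1 so no torsion. So H_1 ≅ Z^2.
rank ∂_2 = 1, rank ∂_3 = 0 ⇒ b_2 = 1 − 1 − 0 = 0. So H_2 ≅ 0.

b_0 = 1, b_1 = 2, b_2 = 0.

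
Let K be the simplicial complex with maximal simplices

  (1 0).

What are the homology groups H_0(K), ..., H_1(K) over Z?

H_0 = Z,  H_1 = 0.

Fix the vertex order 0 < 1 and write every simplex with vertices in increasing order. Then dim K = 1 and the simplices of K are:

  0-simplices (2): [0], [1]
  1-simplices (1): [0,1]

so the chain groups are C_0 ≅ Z^2, C_1 ≅ Z^1.

The boundary map ∂_1: C_1 → C_0 maps an edge to its endpoints' difference, ∂[p,q] = q − p. For instance
  ∂[0,1] = [1] − [0].
The 2×1 boundary matrix has rank 1 and Smith normal form diag(1).

From H_k ≅ ker(∂_k) / im(∂_{k+1}) we obtain:

  H_0: rank C_0 − rank ∂_1 = 2 − 1 = 1, and the invariant factors of ∂_1 are all 1, so H_0 ≅ Z.
  H_1: rank ker ∂_1 − rank ∂_2 = (1 − 1) − 0 = 0, and there is no ∂_2, so H_1 ≅ 0.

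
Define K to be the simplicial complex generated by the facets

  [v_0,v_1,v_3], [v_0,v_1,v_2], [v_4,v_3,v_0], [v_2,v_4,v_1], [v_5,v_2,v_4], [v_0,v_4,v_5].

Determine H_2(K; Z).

H_2 ≅ 0.

Order the vertices as v_0 < v_1 < v_2 < v_3 < v_4 < v_5. Listing each simplex with vertices in this order, K has dimension 2 with simplices:

  0-simplices (6): [v_0], [v_1], [v_2], [v_3], [v_4], [v_5]
  1-simplices (12): [v_0,v_1], [v_0,v_2], [v_0,v_3], [v_0,v_4], [v_0,v_5], [v_1,v_2], [v_1,v_3], [v_1,v_4], [v_2,v_4], [v_2,v_5], [v_3,v_4], [v_4,v_5]
  2-simplices (6): [v_0,v_1,v_2], [v_0,v_1,v_3], [v_0,v_3,v_4], [v_0,v_4,v_5], [v_1,v_2,v_4], [v_2,v_4,v_5]

giving chain groups C_0 ≅ Z^6, C_1 ≅ Z^12, C_2 ≅ Z^6.

∂_1: C_1 → C_0 maps an edge to its endpoints' difference, ∂[p,q] = q − p.
This gives a 6×12 integer matrix of rank 5; reducing to Smith normal form yields diagonal entries (1,1,1,1,1).

Boundary ∂_2: C_2 → C_1 acts by ∂[p,q,r] = [q,r] − [p,r] + [p,q]. For instance
  ∂[v_0,v_3,v_4] = [v_3,v_4] − [v_0,v_4] + [v_0,v_3],
  ∂[v_0,v_1,v_3] = [v_1,v_3] − [v_0,v_3] + [v_0,v_1].
This gives a 12×6 integer matrix of rank 6; reducing to Smith normal form yields diagonal entries (1,1,1,1,1,1).

Now H_k = ker ∂_k / im ∂_{k+1}, so:

  H_2: rank ker ∂_2 − rank ∂_3 = (6 − 6) − 0 = 0, and there is no ∂_3, so H_2 ≅ 0.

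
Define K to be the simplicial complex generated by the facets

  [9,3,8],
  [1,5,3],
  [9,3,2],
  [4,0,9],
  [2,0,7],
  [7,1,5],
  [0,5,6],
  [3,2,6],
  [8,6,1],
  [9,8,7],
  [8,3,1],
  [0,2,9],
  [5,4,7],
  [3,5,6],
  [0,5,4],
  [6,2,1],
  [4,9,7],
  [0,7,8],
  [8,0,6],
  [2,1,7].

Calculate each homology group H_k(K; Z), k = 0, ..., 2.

H_0 ≅ Z,  H_1 ≅ Z ⊕ Z/2,  H_2 = 0.

Take the total order 0 < 1 < 2 < 3 < 4 < 5 < 6 < 7 < 8 < 9 on the vertex set. Then K (dimension 2) consists of the simplices:

  0-simplices (10): [0], [1], [2], [3], [4], [5], [6], [7], [8], [9]
  1-simplices (30): (30 of them)
  2-simplices (20): (20 of them)

giving chain groups C_0 ≅ Z^10, C_1 ≅ Z^30, C_2 ≅ Z^20.

The boundary map ∂_1: C_1 → C_0 is given by ∂[p,q] = [q] − [p].
As a 10×30 matrix over Z this has rank 9, with invariant factors (1,1,1,1,1,1,1,1,1).

The boundary map ∂_2: C_2 → C_1 sends each 2-simplex [p,q,r] to [q,r] − [p,r] + [p,q]. For instance
  ∂[1,5,7] = [5,7] − [1,7] + [1,5],
  ∂[0,6,8] = [6,8] − [0,8] + [0,6].
This gives a 30×20 integer matrix of rank 20; reducing to Smith normal form yields diagonal entries (1,1,1,1,1,1,1,1,1,1,1,1,1,1,1,1,1,1,1,2).

Computing H_k = (kernel of ∂_k) / (image of ∂_{k+1}):

  H_0: rank C_0 − rank ∂_1 = 10 − 9 = 1, and the invariant factors of ∂_1 are all 1, so H_0 = Z.
  H_1: rank ker ∂_1 − rank ∂_2 = (30 − 9) − 20 = 1, and ∂_2 has invariant factor 2 > 1, so H_1 = Z ⊕ Z/2.
  H_2: rank ker ∂_2 − rank ∂_3 = (20 − 20) − 0 = 0, and there is no ∂_3, so H_2 = 0.

As a check, the Euler characteristic is 10 − 30 + 20 = 0, which agrees with 1 − 1 + 0 = 0.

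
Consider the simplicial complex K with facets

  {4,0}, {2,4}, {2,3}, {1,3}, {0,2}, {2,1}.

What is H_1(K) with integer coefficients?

H_1 = Z^2.

Fix the vertex order 0 < 1 < 2 < 3 < 4 and write every simplex with vertices in increasing order. Then dim K = 1 and the simplices of K are:

  0-simplices (5): [0], [1], [2], [3], [4]
  1-simplices (6): [0,2], [0,4], [1,2], [1,3], [2,3], [2,4]

Hence C_0 ≅ Z^5, C_1 ≅ Z^6.

Boundary ∂_1: C_1 → C_0 sends each edge [p,q] (with p < q) to q − p. For instance
  ∂[0,2] = [2] − [0].
The resulting 5×6 matrix has rank 4, and its Smith normal form has invariant factors (1,1,1,1).

Now H_k = ker ∂_k / im ∂_{k+1}, so:

  H_1: rank ker ∂_1 − rank ∂_2 = (6 − 4) − 0 = 2, and there is no ∂_2, so H_1 ≅ Z^2.

(K is a triangulation of a wedge of 2 circles.)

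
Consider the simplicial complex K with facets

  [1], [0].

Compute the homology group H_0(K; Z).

H_0 ≅ Z^2.

Fix the vertex order 0 < 1 and write every simplex with vertices in increasing order. Then dim K = 0 and the simplices of K are:

  0-simplices (2): [0], [1]

Hence C_0 ≅ Z^2.

Reading off H_k = ker ∂_k / im ∂_{k+1}:

  H_0: rank C_0 − rank ∂_1 = 2 − 0 = 2, and there is no ∂_1, so H_0 = Z^2.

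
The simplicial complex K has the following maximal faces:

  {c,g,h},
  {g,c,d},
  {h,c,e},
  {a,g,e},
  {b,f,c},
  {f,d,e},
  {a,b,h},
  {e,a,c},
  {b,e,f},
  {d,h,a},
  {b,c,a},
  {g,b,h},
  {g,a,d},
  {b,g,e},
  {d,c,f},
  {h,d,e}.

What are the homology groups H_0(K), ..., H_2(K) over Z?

H_0 = Z,  H_1 = Z^2,  H_2 = Z.

We work with the vertex ordering a < b < c < d < e < f < g < h. The simplices of K, each written with vertices in increasing order, are:

  0-simplices (8): a, b, c, d, e, f, g, h
  1-simplices (24): ab, ac, ad, ae, ag, ah, bc, be, bf, bg, bh, cd, ce, cf, cg, ch, de, df, dg, dh, ef, eg, eh, gh
  2-simplices (16): abc, abh, ace, adg, adh, aeg, bcf, bef, beg, bgh, cdf, cdg, ceh, cgh, def, deh

Hence C_0 ≅ Z^8, C_1 ≅ Z^24, C_2 ≅ Z^16.

∂_1: C_1 → C_0 is given by ∂[p,q] = [q] − [p]. For instance
  ∂eg = g − e.
The resulting 8×24 matrix has rank 7, and its Smith normal form has invariant factors (1,1,1,1,1,1,1).

Boundary ∂_2: C_2 → C_1 maps a triangle to the signed sum of its edges. For instance
  ∂bgh = gh − bh + bg,
  ∂ace = ce − ae + ac.
As a 24×16 matrix over Z this has rank 15, with invariant factors (1,1,1,1,1,1,1,1,1,1,1,1,1,1,1).

From H_k ≅ ker(∂_k) / im(∂_{k+1}) we obtain:

  H_0: rank C_0 − rank ∂_1 = 8 − 7 = 1, and the invariant factors of ∂_1 are all 1, so H_0 = Z.
  H_1: rank ker ∂_1 − rank ∂_2 = (24 − 7) − 15 = 2, and the invariant factors of ∂_2 are all 1, so H_1 = Z^2.
  H_2: rank ker ∂_2 − rank ∂_3 = (16 − 15) − 0 = 1, and there is no ∂_3, so H_2 = Z.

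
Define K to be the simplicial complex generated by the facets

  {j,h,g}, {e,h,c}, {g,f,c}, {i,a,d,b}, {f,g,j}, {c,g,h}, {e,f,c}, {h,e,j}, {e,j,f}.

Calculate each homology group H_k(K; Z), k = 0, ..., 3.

H_0 ≅ Z^2,  H_1 = 0,  H_2 ≅ Z,  H_3 = 0.

Order the vertices as a < b < c < d < e < f < g < h < i < j. Listing each simplex with vertices in this order, K has dimension 3 with simplices:

  0-simplices (10): a, b, c, d, e, f, g, h, i, j
  1-simplices (18): ab, ad, ai, bd, bi, ce, cf, cg, ch, di, ef, eh, ej, fg, fj, gh, gj, hj
  2-simplices (12): abd, abi, adi, bdi, cef, ceh, cfg, cgh, efj, ehj, fgj, ghj
  3-simplices (1): abdi

Hence C_0 ≅ Z^10, C_1 ≅ Z^18, C_2 ≅ Z^12, C_3 ≅ Z^1.

Boundary ∂_1: C_1 → C_0 sends each edge [p,q] (with p < q) to q − p. For instance
  ∂di = i − d.
As a 10×18 matrix over Z this has rank 8, with invariant factors (1,1,1,1,1,1,1,1).

Boundary ∂_2: C_2 → C_1 sends each 2-simplex [p,q,r] to [q,r] − [p,r] + [p,q]. For instance
  ∂adi = di − ai + ad,
  ∂ghj = hj − gj + gh.
As a 18×12 matrix over Z this has rank 10, with invariant factors (1,1,1,1,1,1,1,1,1,1).

Boundary ∂_3: C_3 → C_2 sends each 3-simplex σ to the alternating sum Σ_i (−1)^i (σ with its i-th vertex removed). For instance
  ∂abdi = bdi − adi + abi − abd.
This gives a 12×1 integer matrix of rank 1; reducing to Smith normal form yields diagonal entries (1).

Reading off H_k = ker ∂_k / im ∂_{k+1}:

  H_0: rank C_0 − rank ∂_1 = 10 − 8 = 2, and the invariant factors of ∂_1 are all 1, so H_0 = Z^2.
  H_1: rank ker ∂_1 − rank ∂_2 = (18 − 8) − 10 = 0, and the invariant factors of ∂_2 are all 1, so H_1 = 0.
  H_2: rank ker ∂_2 − rank ∂_3 = (12 − 10) − 1 = 1, and the invariant factors of ∂_3 are all 1, so H_2 = Z.
  H_3: rank ker ∂_3 − rank ∂_4 = (1 − 1) − 0 = 0, and there is no ∂_4, so H_3 = 0.

As a check, the Euler characteristic is 10 − 18 + 12 − 1 = 3, which agrees with 2 − 0 + 1 − 0 = 3.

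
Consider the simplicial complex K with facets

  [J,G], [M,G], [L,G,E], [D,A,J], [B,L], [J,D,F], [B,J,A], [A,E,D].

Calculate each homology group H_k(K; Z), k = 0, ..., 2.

H_0 = Z,  H_1 = Z^2,  H_2 = 0.

Order the vertices as A < B < D < E < F < G < J < L < M. Listing each simplex with vertices in this order, K has dimension 2 with simplices:

  0-simplices (9): A, B, D, E, F, G, J, L, M
  1-simplices (15): AB, AD, AE, AJ, BJ, BL, DE, DF, DJ, EG, EL, FJ, GJ, GL, GM
  2-simplices (5): ABJ, ADE, ADJ, DFJ, EGL

giving chain groups C_0 ≅ Z^9, C_1 ≅ Z^15, C_2 ≅ Z^5.

Boundary ∂_1: C_1 → C_0 maps an edge to its endpoints' difference, ∂[p,q] = q − p. For instance
  ∂DF = F − D.
The 9×15 boundary matrix has rank 8 and Smith normal form diag(1,1,1,1,1,1,1,1).

Boundary ∂_2: C_2 → C_1 maps a triangle to the signed sum of its edges. For instance
  ∂ADE = DE − AE + AD,
  ∂EGL = GL − EL + EG.
The 15×5 boundary matrix has rank 5 and Smith normal form diag(1,1,1,1,1).

From H_k ≅ ker(∂_k) / im(∂_{k+1}) we obtain:

  H_0: rank C_0 − rank ∂_1 = 9 − 8 = 1, and the invariant factors of ∂_1 are all 1, so H_0 ≅ Z.
  H_1: rank ker ∂_1 − rank ∂_2 = (15 − 8) − 5 = 2, and the invariant factors of ∂_2 are all 1, so H_1 ≅ Z^2.
  H_2: rank ker ∂_2 − rank ∂_3 = (5 − 5) − 0 = 0, and there is no ∂_3, so H_2 ≅ 0.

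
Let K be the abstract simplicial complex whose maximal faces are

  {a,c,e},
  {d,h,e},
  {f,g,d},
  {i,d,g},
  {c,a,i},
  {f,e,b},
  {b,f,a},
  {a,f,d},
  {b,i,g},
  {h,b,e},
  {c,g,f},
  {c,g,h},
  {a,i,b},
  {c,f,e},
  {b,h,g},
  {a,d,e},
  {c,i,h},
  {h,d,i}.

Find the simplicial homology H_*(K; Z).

H_0 = Z,  H_1 = Z ⊕ Z/2,  H_2 = 0.

We work with the vertex ordering a < b < c < d < e < f < g < h < i. The simplices of K, each written with vertices in increasing order, are:

  0-simplices (9): a, b, c, d, e, f, g, h, i
  1-simplices (27): ab, ac, ad, ae, af, ai, be, bf, bg, bh, bi, ce, cf, cg, ch, ci, de, df, dg, dh, di, ef, eh, fg, gh, gi, hi
  2-simplices (18): abf, abi, ace, aci, ade, adf, bef, beh, bgh, bgi, cef, cfg, cgh, chi, deh, dfg, dgi, dhi

so the chain groups are C_0 ≅ Z^9, C_1 ≅ Z^27, C_2 ≅ Z^18.

Boundary ∂_1: C_1 → C_0 sends each edge [p,q] (with p < q) to q − p. For instance
  ∂ae = e − a.
The resulting 9×27 matrix has rank 8, and its Smith normal form has invariant factors (1,1,1,1,1,1,1,1).

∂_2: C_2 → C_1 sends each 2-simplex [p,q,r] to [q,r] − [p,r] + [p,q]. For instance
  ∂bef = ef − bf + be,
  ∂dgi = gi − di + dg.
This gives a 27×18 integer matrix of rank 18; reducing to Smith normal form yields diagonal entries (1,1,1,1,1,1,1,1,1,1,1,1,1,1,1,1,1,2).

From H_k ≅ ker(∂_k) / im(∂_{k+1}) we obtain:

  H_0: rank C_0 − rank ∂_1 = 9 − 8 = 1, and the invariant factors of ∂_1 are all 1, so H_0 ≅ Z.
  H_1: rank ker ∂_1 − rank ∂_2 = (27 − 8) − 18 = 1, and ∂_2 has invariant factor 2 > 1, so H_1 ≅ Z ⊕ Z/2.
  H_2: rank ker ∂_2 − rank ∂_3 = (18 − 18) − 0 = 0, and there is no ∂_3, so H_2 ≅ 0.

As a check, the Euler characteristic is 9 − 27 + 18 = 0, which agrees with 1 − 1 + 0 = 0.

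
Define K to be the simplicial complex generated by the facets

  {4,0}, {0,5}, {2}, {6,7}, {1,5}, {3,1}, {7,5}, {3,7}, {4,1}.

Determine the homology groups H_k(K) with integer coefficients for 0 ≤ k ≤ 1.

We work with the vertex ordering 0 < 1 < 2 < 3 < 4 < 5 < 6 < 7. The simplices of K, each written with vertices in increasing order, are:

  0-simplices (8): [0], [1], [2], [3], [4], [5], [6], [7]
  1-simplices (8): [0,4], [0,5], [1,3], [1,4], [1,5], [3,7], [5,7], [6,7]

giving chain groups C_0 ≅ Z^8, C_1 ≅ Z^8.

The boundary map ∂_1: C_1 → C_0 sends each edge [p,q] (with p < q) to q − p. For instance
  ∂[6,7] = [7] − [6].
The 8×8 boundary matrix has rank 6 and Smith normal form diag(1,1,1,1,1,1).

Computing H_k = (kernel of ∂_k) / (image of ∂_{k+1}):

  H_0: rank C_0 − rank ∂_1 = 8 − 6 = 2, and the invariant factors of ∂_1 are all 1, so H_0 = Z^2.
  H_1: rank ker ∂_1 − rank ∂_2 = (8 − 6) − 0 = 2, and there is no ∂_2, so H_1 = Z^2.

H_0 = Z^2,  H_1 = Z^2.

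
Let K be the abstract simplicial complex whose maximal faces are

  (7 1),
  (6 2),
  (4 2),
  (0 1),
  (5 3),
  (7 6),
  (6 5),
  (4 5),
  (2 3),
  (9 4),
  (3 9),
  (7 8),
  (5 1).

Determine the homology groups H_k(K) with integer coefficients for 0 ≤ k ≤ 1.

H_0 ≅ Z,  H_1 ≅ Z^4.

Order the vertices as 0 < 1 < 2 < 3 < 4 < 5 < 6 < 7 < 8 < 9. Listing each simplex with vertices in this order, K has dimension 1 with simplices:

  0-simplices (10): [0], [1], [2], [3], [4], [5], [6], [7], [8], [9]
  1-simplices (13): [0,1], [1,5], [1,7], [2,3], [2,4], [2,6], [3,5], [3,9], [4,5], [4,9], [5,6], [6,7], [7,8]

giving chain groups C_0 ≅ Z^10, C_1 ≅ Z^13.

The boundary map ∂_1: C_1 → C_0 sends each edge [p,q] (with p < q) to q − p.
The 10×13 boundary matrix has rank 9 and Smith normal form diag(1,1,1,1,1,1,1,1,1).

From H_k ≅ ker(∂_k) / im(∂_{k+1}) we obtain:

  H_0: rank C_0 − rank ∂_1 = 10 − 9 = 1, and the invariant factors of ∂_1 are all 1, so H_0 = Z.
  H_1: rank ker ∂_1 − rank ∂_2 = (13 − 9) − 0 = 4, and there is no ∂_2, so H_1 = Z^4.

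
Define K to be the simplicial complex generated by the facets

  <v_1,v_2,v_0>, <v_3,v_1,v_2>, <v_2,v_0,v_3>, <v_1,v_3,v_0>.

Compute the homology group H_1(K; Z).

H_1 ≅ 0.

Order the vertices as v_0 < v_1 < v_2 < v_3. Listing each simplex with vertices in this order, K has dimension 2 with simplices:

  0-simplices (4): [v_0], [v_1], [v_2], [v_3]
  1-simplices (6): [v_0,v_1], [v_0,v_2], [v_0,v_3], [v_1,v_2], [v_1,v_3], [v_2,v_3]
  2-simplices (4): [v_0,v_1,v_2], [v_0,v_1,v_3], [v_0,v_2,v_3], [v_1,v_2,v_3]

Hence C_0 ≅ Z^4, C_1 ≅ Z^6, C_2 ≅ Z^4.

∂_1: C_1 → C_0 maps an edge to its endpoints' difference, ∂[p,q] = q − p.
This gives a 4×6 integer matrix of rank 3; reducing to Smith normal form yields diagonal entries (1,1,1).

The boundary map ∂_2: C_2 → C_1 sends each 2-simplex [p,q,r] to [q,r] − [p,r] + [p,q]. For instance
  ∂[v_1,v_2,v_3] = [v_2,v_3] − [v_1,v_3] + [v_1,v_2],
  ∂[v_0,v_1,v_2] = [v_1,v_2] − [v_0,v_2] + [v_0,v_1].
The 6×4 boundary matrix has rank 3 and Smith normal form diag(1,1,1).

Computing H_k = (kernel of ∂_k) / (image of ∂_{k+1}):

  H_1: rank ker ∂_1 − rank ∂_2 = (6 − 3) − 3 = 0, and the invariant factors of ∂_2 are all 1, so H_1 = 0.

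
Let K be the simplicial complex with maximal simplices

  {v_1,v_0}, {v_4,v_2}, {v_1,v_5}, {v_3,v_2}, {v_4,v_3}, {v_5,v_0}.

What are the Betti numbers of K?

b_0 = 2, b_1 = 2.

Fix the vertex order v_0 < v_1 < v_2 < v_3 < v_4 < v_5 and write every simplex with vertices in increasing order. Then dim K = 1 and the simplices of K are:

  0-simplices (6): [v_0], [v_1], [v_2], [v_3], [v_4], [v_5]
  1-simplices (6): [v_0,v_1], [v_0,v_5], [v_1,v_5], [v_2,v_3], [v_2,v_4], [v_3,v_4]

Hence C_0 ≅ Z^6, C_1 ≅ Z^6.

∂_1: C_1 → C_0 is given by ∂[p,q] = [q] − [p].
The resulting 6×6 matrix has rank 4, and its Smith normal form has invariant factors (1,1,1,1).

Now H_k = ker ∂_k / im ∂_{k+1}, so:

  H_0: rank C_0 − rank ∂_1 = 6 − 4 = 2, and the invariant factors of ∂_1 are all 1, so H_0 = Z^2.
  H_1: rank ker ∂_1 − rank ∂_2 = (6 − 4) − 0 = 2, and there is no ∂_2, so H_1 = Z^2.

(K is a triangulation of the disjoint union of the circle S^1 and the circle S^1.)

Hence the Betti numbers are b_0 = 2, b_1 = 2.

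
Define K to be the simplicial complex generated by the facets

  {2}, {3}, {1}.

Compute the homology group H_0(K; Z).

H_0 = Z^3.

Fix the vertex order 1 < 2 < 3 and write every simplex with vertices in increasing order. Then dim K = 0 and the simplices of K are:

  0-simplices (3): [1], [2], [3]

giving chain groups C_0 ≅ Z^3.

From H_k ≅ ker(∂_k) / im(∂_{k+1}) we obtain:

  H_0: rank C_0 − rank ∂_1 = 3 − 0 = 3, and there is no ∂_1, so H_0 ≅ Z^3.

(K is a triangulation of a set of 3 points.)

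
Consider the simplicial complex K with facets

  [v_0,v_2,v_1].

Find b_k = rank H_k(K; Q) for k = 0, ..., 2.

b_0 = 1, b_1 = 0, b_2 = 0.

Order the vertices as v_0 < v_1 < v_2. Listing each simplex with vertices in this order, K has dimension 2 with simplices:

  0-simplices (3): [v_0], [v_1], [v_2]
  1-simplices (3): [v_0,v_1], [v_0,v_2], [v_1,v_2]
  2-simplices (1): [v_0,v_1,v_2]

giving chain groups C_0 ≅ Z^3, C_1 ≅ Z^3, C_2 ≅ Z^1.

Boundary ∂_1: C_1 → C_0 is given by ∂[p,q] = [q] − [p]. For instance
  ∂[v_0,v_1] = [v_1] − [v_0].
The resulting 3×3 matrix has rank 2, and its Smith normal form has invariant factors (1,1).

Boundary ∂_2: C_2 → C_1 maps a triangle to the signed sum of its edges. For instance
  ∂[v_0,v_1,v_2] = [v_1,v_2] − [v_0,v_2] + [v_0,v_1].
The 3×1 boundary matrix has rank 1 and Smith normal form diag(1).

Reading off H_k = ker ∂_k / im ∂_{k+1}:

  H_0: rank C_0 − rank ∂_1 = 3 − 2 = 1, and the invariant factors of ∂_1 are all 1, so H_0 = Z.
  H_1: rank ker ∂_1 − rank ∂_2 = (3 − 2) − 1 = 0, and the invariant factors of ∂_2 are all 1, so H_1 = 0.
  H_2: rank ker ∂_2 − rank ∂_3 = (1 − 1) − 0 = 0, and there is no ∂_3, so H_2 = 0.

Hence the Betti numbers are b_0 = 1, b_1 = 0, b_2 = 0.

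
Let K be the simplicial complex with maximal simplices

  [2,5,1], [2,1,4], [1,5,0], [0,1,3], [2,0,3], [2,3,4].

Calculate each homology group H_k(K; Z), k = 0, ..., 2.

We work with the vertex ordering 0 < 1 < 2 < 3 < 4 < 5. The simplices of K, each written with vertices in increasing order, are:

  0-simplices (6): [0], [1], [2], [3], [4], [5]
  1-simplices (12): [0,1], [0,2], [0,3], [0,5], [1,2], [1,3], [1,4], [1,5], [2,3], [2,4], [2,5], [3,4]
  2-simplices (6): [0,1,3], [0,1,5], [0,2,3], [1,2,4], [1,2,5], [2,3,4]

Hence C_0 ≅ Z^6, C_1 ≅ Z^12, C_2 ≅ Z^6.

Boundary ∂_1: C_1 → C_0 maps an edge to its endpoints' difference, ∂[p,q] = q − p.
This gives a 6×12 integer matrix of rank 5; reducing to Smith normal form yields diagonal entries (1,1,1,1,1).

Boundary ∂_2: C_2 → C_1 acts by ∂[p,q,r] = [q,r] − [p,r] + [p,q]. For instance
  ∂[0,2,3] = [2,3] − [0,3] + [0,2],
  ∂[1,2,4] = [2,4] − [1,4] + [1,2].
As a 12×6 matrix over Z this has rank 6, with invariant factors (1,1,1,1,1,1).

Computing H_k = (kernel of ∂_k) / (image of ∂_{k+1}):

  H_0: rank C_0 − rank ∂_1 = 6 − 5 = 1, and the invariant factors of ∂_1 are all 1, so H_0 ≅ Z.
  H_1: rank ker ∂_1 − rank ∂_2 = (12 − 5) − 6 = 1, and the invariant factors of ∂_2 are all 1, so H_1 ≅ Z.
  H_2: rank ker ∂_2 − rank ∂_3 = (6 − 6) − 0 = 0, and there is no ∂_3, so H_2 ≅ 0.

(K is a triangulation of the cylinder S^1 x I.)

H_0 = Z,  H_1 = Z,  H_2 = 0.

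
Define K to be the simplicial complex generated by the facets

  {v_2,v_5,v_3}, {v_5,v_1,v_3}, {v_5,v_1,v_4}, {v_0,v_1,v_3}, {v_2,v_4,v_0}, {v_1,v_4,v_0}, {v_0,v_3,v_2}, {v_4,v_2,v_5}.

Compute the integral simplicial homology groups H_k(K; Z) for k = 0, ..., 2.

H_0 ≅ Z,  H_1 = 0,  H_2 ≅ Z.

Take the total order v_0 < v_1 < v_2 < v_3 < v_4 < v_5 on the vertex set. Then K (dimension 2) consists of the simplices:

  0-simplices (6): [v_0], [v_1], [v_2], [v_3], [v_4], [v_5]
  1-simplices (12): [v_0,v_1], [v_0,v_2], [v_0,v_3], [v_0,v_4], [v_1,v_3], [v_1,v_4], [v_1,v_5], [v_2,v_3], [v_2,v_4], [v_2,v_5], [v_3,v_5], [v_4,v_5]
  2-simplices (8): [v_0,v_1,v_3], [v_0,v_1,v_4], [v_0,v_2,v_3], [v_0,v_2,v_4], [v_1,v_3,v_5], [v_1,v_4,v_5], [v_2,v_3,v_5], [v_2,v_4,v_5]

giving chain groups C_0 ≅ Z^6, C_1 ≅ Z^12, C_2 ≅ Z^8.

The boundary map ∂_1: C_1 → C_0 maps an edge to its endpoints' difference, ∂[p,q] = q − p. For instance
  ∂[v_2,v_4] = [v_4] − [v_2].
As a 6×12 matrix over Z this has rank 5, with invariant factors (1,1,1,1,1).

The boundary map ∂_2: C_2 → C_1 sends each 2-simplex [p,q,r] to [q,r] − [p,r] + [p,q]. For instance
  ∂[v_0,v_1,v_3] = [v_1,v_3] − [v_0,v_3] + [v_0,v_1],
  ∂[v_0,v_2,v_4] = [v_2,v_4] − [v_0,v_4] + [v_0,v_2].
As a 12×8 matrix over Z this has rank 7, with invariant factors (1,1,1,1,1,1,1).

Reading off H_k = ker ∂_k / im ∂_{k+1}:

  H_0: rank C_0 − rank ∂_1 = 6 − 5 = 1, and the invariant factors of ∂_1 are all 1, so H_0 ≅ Z.
  H_1: rank ker ∂_1 − rank ∂_2 = (12 − 5) − 7 = 0, and the invariant factors of ∂_2 are all 1, so H_1 ≅ 0.
  H_2: rank ker ∂_2 − rank ∂_3 = (8 − 7) − 0 = 1, and there is no ∂_3, so H_2 ≅ Z.

(K is a triangulation of the 2-sphere S^2.)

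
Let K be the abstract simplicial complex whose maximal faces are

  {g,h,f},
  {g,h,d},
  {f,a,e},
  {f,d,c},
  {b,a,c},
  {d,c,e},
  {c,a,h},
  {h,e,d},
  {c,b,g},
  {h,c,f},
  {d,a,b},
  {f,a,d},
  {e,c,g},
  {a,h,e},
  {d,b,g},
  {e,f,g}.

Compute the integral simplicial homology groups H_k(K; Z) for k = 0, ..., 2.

Order the vertices as a < b < c < d < e < f < g < h. Listing each simplex with vertices in this order, K has dimension 2 with simplices:

  0-simplices (8): a, b, c, d, e, f, g, h
  1-simplices (24): ab, ac, ad, ae, af, ah, bc, bd, bg, cd, ce, cf, cg, ch, de, df, dg, dh, ef, eg, eh, fg, fh, gh
  2-simplices (16): abc, abd, ach, adf, aef, aeh, bcg, bdg, cde, cdf, ceg, cfh, deh, dgh, efg, fgh

giving chain groups C_0 ≅ Z^8, C_1 ≅ Z^24, C_2 ≅ Z^16.

∂_1: C_1 → C_0 sends each edge [p,q] (with p < q) to q − p. For instance
  ∂bg = g − b.
The resulting 8×24 matrix has rank 7, and its Smith normal form has invariant factors (1,1,1,1,1,1,1).

The boundary map ∂_2: C_2 → C_1 sends each 2-simplex [p,q,r] to [q,r] − [p,r] + [p,q]. For instance
  ∂adf = df − af + ad,
  ∂cdf = df − cf + cd.
The resulting 24×16 matrix has rank 15, and its Smith normal form has invariant factors (1,1,1,1,1,1,1,1,1,1,1,1,1,1,1).

Now H_k = ker ∂_k / im ∂_{k+1}, so:

  H_0: rank C_0 − rank ∂_1 = 8 − 7 = 1, and the invariant factors of ∂_1 are all 1, so H_0 ≅ Z.
  H_1: rank ker ∂_1 − rank ∂_2 = (24 − 7) − 15 = 2, and the invariant factors of ∂_2 are all 1, so H_1 ≅ Z^2.
  H_2: rank ker ∂_2 − rank ∂_3 = (16 − 15) − 0 = 1, and there is no ∂_3, so H_2 ≅ Z.

H_0 = Z,  H_1 = Z^2,  H_2 = Z.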